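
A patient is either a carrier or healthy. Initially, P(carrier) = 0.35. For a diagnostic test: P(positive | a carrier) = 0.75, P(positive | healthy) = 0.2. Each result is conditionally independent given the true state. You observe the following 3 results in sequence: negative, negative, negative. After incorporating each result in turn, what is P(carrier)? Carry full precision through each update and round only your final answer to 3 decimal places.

0.016

After 'negative': P(carrier) = 0.25·0.3500 / (0.25·0.3500 + 0.8·0.6500) ≈ 0.1440
After 'negative': P(carrier) = 0.25·0.1440 / (0.25·0.1440 + 0.8·0.8560) ≈ 0.0500
After 'negative': P(carrier) = 0.25·0.0500 / (0.25·0.0500 + 0.8·0.9500) ≈ 0.0162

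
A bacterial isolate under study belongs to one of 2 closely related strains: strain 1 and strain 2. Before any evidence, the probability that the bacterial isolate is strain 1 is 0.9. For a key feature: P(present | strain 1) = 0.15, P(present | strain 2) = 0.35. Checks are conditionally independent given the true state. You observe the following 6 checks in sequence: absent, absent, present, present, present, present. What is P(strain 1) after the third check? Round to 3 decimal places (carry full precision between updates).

0.868

After 'absent': P(strain 1) = 0.85·0.9000 / (0.85·0.9000 + 0.65·0.1000) ≈ 0.9217
After 'absent': P(strain 1) = 0.85·0.9217 / (0.85·0.9217 + 0.65·0.0783) ≈ 0.9390
After 'present': P(strain 1) = 0.15·0.9390 / (0.15·0.9390 + 0.35·0.0610) ≈ 0.8684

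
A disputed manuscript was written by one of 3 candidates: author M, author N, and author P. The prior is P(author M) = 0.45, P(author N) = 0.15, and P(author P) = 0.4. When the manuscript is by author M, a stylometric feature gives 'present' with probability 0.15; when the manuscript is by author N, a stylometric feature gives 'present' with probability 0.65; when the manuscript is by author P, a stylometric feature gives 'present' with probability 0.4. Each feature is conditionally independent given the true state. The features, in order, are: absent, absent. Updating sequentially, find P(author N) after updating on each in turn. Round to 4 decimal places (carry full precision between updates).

After 'absent': normaliser = 0.85·0.4500 + 0.35·0.1500 + 0.6·0.4000; P(author M) ≈ 0.5667, P(author N) ≈ 0.0778, P(author P) ≈ 0.3556
After 'absent': normaliser = 0.85·0.5667 + 0.35·0.0778 + 0.6·0.3556; P(author M) ≈ 0.6669, P(author N) ≈ 0.0377, P(author P) ≈ 0.2954

0.0377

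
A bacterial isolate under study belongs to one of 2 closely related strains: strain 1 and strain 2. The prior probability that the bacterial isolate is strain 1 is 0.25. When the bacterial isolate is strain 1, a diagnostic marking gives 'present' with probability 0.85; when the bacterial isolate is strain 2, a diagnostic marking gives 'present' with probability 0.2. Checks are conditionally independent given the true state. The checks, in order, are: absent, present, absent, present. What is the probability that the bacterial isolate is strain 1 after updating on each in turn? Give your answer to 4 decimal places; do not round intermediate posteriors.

0.1747

After 'absent': P(strain 1) = 0.15·0.2500 / (0.15·0.2500 + 0.8·0.7500) ≈ 0.0588
After 'present': P(strain 1) = 0.85·0.0588 / (0.85·0.0588 + 0.2·0.9412) ≈ 0.2099
After 'absent': P(strain 1) = 0.15·0.2099 / (0.15·0.2099 + 0.8·0.7901) ≈ 0.0474
After 'present': P(strain 1) = 0.85·0.0474 / (0.85·0.0474 + 0.2·0.9526) ≈ 0.1747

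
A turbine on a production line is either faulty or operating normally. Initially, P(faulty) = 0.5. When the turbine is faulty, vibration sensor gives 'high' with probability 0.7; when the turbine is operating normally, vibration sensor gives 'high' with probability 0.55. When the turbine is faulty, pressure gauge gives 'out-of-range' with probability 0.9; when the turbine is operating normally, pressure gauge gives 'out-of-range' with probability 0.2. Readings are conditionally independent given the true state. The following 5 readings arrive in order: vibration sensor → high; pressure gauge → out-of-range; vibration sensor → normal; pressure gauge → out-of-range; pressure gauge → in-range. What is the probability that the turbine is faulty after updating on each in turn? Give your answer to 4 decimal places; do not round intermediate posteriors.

After vibration sensor='high': P(faulty) = 0.7·0.5000 / (0.7·0.5000 + 0.55·0.5000) ≈ 0.5600
After pressure gauge='out-of-range': P(faulty) = 0.9·0.5600 / (0.9·0.5600 + 0.2·0.4400) ≈ 0.8514
After vibration sensor='normal': P(faulty) = 0.3·0.8514 / (0.3·0.8514 + 0.45·0.1486) ≈ 0.7925
After pressure gauge='out-of-range': P(faulty) = 0.9·0.7925 / (0.9·0.7925 + 0.2·0.2075) ≈ 0.9450
After pressure gauge='in-range': P(faulty) = 0.1·0.9450 / (0.1·0.9450 + 0.8·0.0550) ≈ 0.6823

0.6823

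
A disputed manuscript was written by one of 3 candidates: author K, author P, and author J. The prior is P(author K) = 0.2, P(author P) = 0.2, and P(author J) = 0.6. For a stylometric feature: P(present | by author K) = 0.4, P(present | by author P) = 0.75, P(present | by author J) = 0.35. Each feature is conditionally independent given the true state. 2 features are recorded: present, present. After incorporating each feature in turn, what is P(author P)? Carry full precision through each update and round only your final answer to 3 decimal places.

After 'present': normaliser = 0.4·0.2000 + 0.75·0.2000 + 0.35·0.6000; P(author K) ≈ 0.1818, P(author P) ≈ 0.3409, P(author J) ≈ 0.4773
After 'present': normaliser = 0.4·0.1818 + 0.75·0.3409 + 0.35·0.4773; P(author K) ≈ 0.1468, P(author P) ≈ 0.5161, P(author J) ≈ 0.3372

0.516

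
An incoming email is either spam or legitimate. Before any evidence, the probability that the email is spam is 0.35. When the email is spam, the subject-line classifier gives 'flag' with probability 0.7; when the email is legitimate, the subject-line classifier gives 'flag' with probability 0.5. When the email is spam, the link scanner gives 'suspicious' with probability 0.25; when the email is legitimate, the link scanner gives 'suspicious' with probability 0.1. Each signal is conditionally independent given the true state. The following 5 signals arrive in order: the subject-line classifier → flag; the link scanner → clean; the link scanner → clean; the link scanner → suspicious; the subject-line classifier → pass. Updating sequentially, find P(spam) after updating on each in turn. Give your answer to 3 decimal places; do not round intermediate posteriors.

0.440

After the subject-line classifier='flag': P(spam) = 0.7·0.3500 / (0.7·0.3500 + 0.5·0.6500) ≈ 0.4298
After the link scanner='clean': P(spam) = 0.75·0.4298 / (0.75·0.4298 + 0.9·0.5702) ≈ 0.3858
After the link scanner='clean': P(spam) = 0.75·0.3858 / (0.75·0.3858 + 0.9·0.6142) ≈ 0.3436
After the link scanner='suspicious': P(spam) = 0.25·0.3436 / (0.25·0.3436 + 0.1·0.6564) ≈ 0.5669
After the subject-line classifier='pass': P(spam) = 0.3·0.5669 / (0.3·0.5669 + 0.5·0.4331) ≈ 0.4399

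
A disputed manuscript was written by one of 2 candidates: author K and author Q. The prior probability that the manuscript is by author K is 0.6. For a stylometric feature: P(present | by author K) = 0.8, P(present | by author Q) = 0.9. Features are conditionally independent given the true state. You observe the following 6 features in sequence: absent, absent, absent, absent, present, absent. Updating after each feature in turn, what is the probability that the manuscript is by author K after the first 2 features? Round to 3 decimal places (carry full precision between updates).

0.857

After 'absent': P(author K) = 0.2·0.6000 / (0.2·0.6000 + 0.1·0.4000) ≈ 0.7500
After 'absent': P(author K) = 0.2·0.7500 / (0.2·0.7500 + 0.1·0.2500) ≈ 0.8571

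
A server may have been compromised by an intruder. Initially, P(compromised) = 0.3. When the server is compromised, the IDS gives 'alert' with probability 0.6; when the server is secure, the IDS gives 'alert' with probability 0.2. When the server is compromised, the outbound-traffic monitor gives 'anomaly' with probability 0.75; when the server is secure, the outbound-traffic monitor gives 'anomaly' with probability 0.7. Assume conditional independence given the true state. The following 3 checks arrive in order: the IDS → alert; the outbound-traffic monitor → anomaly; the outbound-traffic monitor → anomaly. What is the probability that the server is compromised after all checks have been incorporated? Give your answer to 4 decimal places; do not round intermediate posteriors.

After the IDS='alert': P(compromised) = 0.6·0.3000 / (0.6·0.3000 + 0.2·0.7000) ≈ 0.5625
After the outbound-traffic monitor='anomaly': P(compromised) = 0.75·0.5625 / (0.75·0.5625 + 0.7·0.4375) ≈ 0.5794
After the outbound-traffic monitor='anomaly': P(compromised) = 0.75·0.5794 / (0.75·0.5794 + 0.7·0.4206) ≈ 0.5961

0.5961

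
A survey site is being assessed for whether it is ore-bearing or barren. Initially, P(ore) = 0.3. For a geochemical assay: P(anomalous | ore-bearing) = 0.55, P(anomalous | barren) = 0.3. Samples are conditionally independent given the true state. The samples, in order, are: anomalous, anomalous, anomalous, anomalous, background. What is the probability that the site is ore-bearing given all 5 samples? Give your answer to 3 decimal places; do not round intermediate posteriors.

0.757

After 'anomalous': P(ore) = 0.55·0.3000 / (0.55·0.3000 + 0.3·0.7000) ≈ 0.4400
After 'anomalous': P(ore) = 0.55·0.4400 / (0.55·0.4400 + 0.3·0.5600) ≈ 0.5902
After 'anomalous': P(ore) = 0.55·0.5902 / (0.55·0.5902 + 0.3·0.4098) ≈ 0.7253
After 'anomalous': P(ore) = 0.55·0.7253 / (0.55·0.7253 + 0.3·0.2747) ≈ 0.8288
After 'background': P(ore) = 0.45·0.8288 / (0.45·0.8288 + 0.7·0.1712) ≈ 0.7568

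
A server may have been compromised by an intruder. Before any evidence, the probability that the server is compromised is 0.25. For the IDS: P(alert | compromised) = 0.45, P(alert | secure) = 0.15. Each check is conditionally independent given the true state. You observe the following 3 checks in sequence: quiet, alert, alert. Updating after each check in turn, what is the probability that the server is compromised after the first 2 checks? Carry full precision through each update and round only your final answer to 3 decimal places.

After 'quiet': P(compromised) = 0.55·0.2500 / (0.55·0.2500 + 0.85·0.7500) ≈ 0.1774
After 'alert': P(compromised) = 0.45·0.1774 / (0.45·0.1774 + 0.15·0.8226) ≈ 0.3929

0.393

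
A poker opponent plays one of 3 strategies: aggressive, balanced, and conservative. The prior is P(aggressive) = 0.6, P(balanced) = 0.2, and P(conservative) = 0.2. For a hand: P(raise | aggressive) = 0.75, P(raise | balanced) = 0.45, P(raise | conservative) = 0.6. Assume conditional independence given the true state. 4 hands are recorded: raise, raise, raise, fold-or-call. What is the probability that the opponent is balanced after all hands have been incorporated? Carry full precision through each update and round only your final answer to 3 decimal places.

0.111

Each posterior becomes the prior for the next update.
After 'raise': normaliser = 0.75·0.6000 + 0.45·0.2000 + 0.6·0.2000; P(aggressive) ≈ 0.6818, P(balanced) ≈ 0.1364, P(conservative) ≈ 0.1818
After 'raise': normaliser = 0.75·0.6818 + 0.45·0.1364 + 0.6·0.1818; P(aggressive) ≈ 0.7500, P(balanced) ≈ 0.0900, P(conservative) ≈ 0.1600
After 'raise': normaliser = 0.75·0.7500 + 0.45·0.0900 + 0.6·0.1600; P(aggressive) ≈ 0.8047, P(balanced) ≈ 0.0579, P(conservative) ≈ 0.1373
After 'fold-or-call': normaliser = 0.25·0.8047 + 0.55·0.0579 + 0.4·0.1373; P(aggressive) ≈ 0.6986, P(balanced) ≈ 0.1107, P(conservative) ≈ 0.1908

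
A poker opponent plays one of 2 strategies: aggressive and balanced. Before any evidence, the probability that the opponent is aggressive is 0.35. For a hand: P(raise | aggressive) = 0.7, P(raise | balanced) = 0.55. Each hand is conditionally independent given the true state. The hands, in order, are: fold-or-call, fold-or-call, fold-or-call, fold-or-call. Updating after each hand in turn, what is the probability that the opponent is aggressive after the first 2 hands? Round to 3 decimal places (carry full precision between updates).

After 'fold-or-call': P(aggressive) = 0.3·0.3500 / (0.3·0.3500 + 0.45·0.6500) ≈ 0.2642
After 'fold-or-call': P(aggressive) = 0.3·0.2642 / (0.3·0.2642 + 0.45·0.7358) ≈ 0.1931

0.193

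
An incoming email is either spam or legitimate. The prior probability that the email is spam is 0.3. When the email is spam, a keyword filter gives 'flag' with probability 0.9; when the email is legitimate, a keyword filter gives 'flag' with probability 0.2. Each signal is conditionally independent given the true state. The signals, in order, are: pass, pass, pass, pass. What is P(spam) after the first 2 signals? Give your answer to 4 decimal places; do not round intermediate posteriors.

After 'pass': P(spam) = 0.1·0.3000 / (0.1·0.3000 + 0.8·0.7000) ≈ 0.0508
After 'pass': P(spam) = 0.1·0.0508 / (0.1·0.0508 + 0.8·0.9492) ≈ 0.0067

0.0067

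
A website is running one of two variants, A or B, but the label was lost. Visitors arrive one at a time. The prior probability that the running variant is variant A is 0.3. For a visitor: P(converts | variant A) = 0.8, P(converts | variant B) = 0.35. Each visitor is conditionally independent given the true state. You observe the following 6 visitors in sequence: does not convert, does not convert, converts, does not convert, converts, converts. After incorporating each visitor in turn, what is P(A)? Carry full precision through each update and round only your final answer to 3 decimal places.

After 'does not convert': P(A) = 0.2·0.3000 / (0.2·0.3000 + 0.65·0.7000) ≈ 0.1165
After 'does not convert': P(A) = 0.2·0.1165 / (0.2·0.1165 + 0.65·0.8835) ≈ 0.0390
After 'converts': P(A) = 0.8·0.0390 / (0.8·0.0390 + 0.35·0.9610) ≈ 0.0849
After 'does not convert': P(A) = 0.2·0.0849 / (0.2·0.0849 + 0.65·0.9151) ≈ 0.0277
After 'converts': P(A) = 0.8·0.0277 / (0.8·0.0277 + 0.35·0.9723) ≈ 0.0612
After 'converts': P(A) = 0.8·0.0612 / (0.8·0.0612 + 0.35·0.9388) ≈ 0.1297

0.130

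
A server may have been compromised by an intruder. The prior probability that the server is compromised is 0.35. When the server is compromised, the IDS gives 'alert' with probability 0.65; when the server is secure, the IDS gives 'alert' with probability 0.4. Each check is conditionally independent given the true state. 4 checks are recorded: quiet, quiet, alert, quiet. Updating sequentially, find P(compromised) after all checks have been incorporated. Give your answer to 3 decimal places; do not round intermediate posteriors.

After 'quiet': P(compromised) = 0.35·0.3500 / (0.35·0.3500 + 0.6·0.6500) ≈ 0.2390
After 'quiet': P(compromised) = 0.35·0.2390 / (0.35·0.2390 + 0.6·0.7610) ≈ 0.1549
After 'alert': P(compromised) = 0.65·0.1549 / (0.65·0.1549 + 0.4·0.8451) ≈ 0.2294
After 'quiet': P(compromised) = 0.35·0.2294 / (0.35·0.2294 + 0.6·0.7706) ≈ 0.1480

0.148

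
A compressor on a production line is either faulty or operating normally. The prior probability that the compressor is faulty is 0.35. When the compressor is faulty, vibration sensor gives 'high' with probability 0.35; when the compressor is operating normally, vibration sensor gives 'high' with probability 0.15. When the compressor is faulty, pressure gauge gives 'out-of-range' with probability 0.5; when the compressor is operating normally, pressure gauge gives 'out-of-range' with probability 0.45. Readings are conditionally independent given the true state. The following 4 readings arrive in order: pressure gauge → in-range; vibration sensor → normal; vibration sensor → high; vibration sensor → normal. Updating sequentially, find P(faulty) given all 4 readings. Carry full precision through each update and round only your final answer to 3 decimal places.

After pressure gauge='in-range': P(faulty) = 0.5·0.3500 / (0.5·0.3500 + 0.55·0.6500) ≈ 0.3286
After vibration sensor='normal': P(faulty) = 0.65·0.3286 / (0.65·0.3286 + 0.85·0.6714) ≈ 0.2724
After vibration sensor='high': P(faulty) = 0.35·0.2724 / (0.35·0.2724 + 0.15·0.7276) ≈ 0.4662
After vibration sensor='normal': P(faulty) = 0.65·0.4662 / (0.65·0.4662 + 0.85·0.5338) ≈ 0.4005

0.400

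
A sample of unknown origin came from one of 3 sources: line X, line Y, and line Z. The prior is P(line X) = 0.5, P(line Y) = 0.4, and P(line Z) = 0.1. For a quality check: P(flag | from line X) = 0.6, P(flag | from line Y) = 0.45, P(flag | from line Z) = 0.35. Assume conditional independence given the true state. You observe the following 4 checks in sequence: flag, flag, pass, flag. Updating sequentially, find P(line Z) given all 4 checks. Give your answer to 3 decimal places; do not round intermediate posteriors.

0.042

After 'flag': normaliser = 0.6·0.5000 + 0.45·0.4000 + 0.35·0.1000; P(line X) ≈ 0.5825, P(line Y) ≈ 0.3495, P(line Z) ≈ 0.0680
After 'flag': normaliser = 0.6·0.5825 + 0.45·0.3495 + 0.35·0.0680; P(line X) ≈ 0.6587, P(line Y) ≈ 0.2964, P(line Z) ≈ 0.0448
After 'pass': normaliser = 0.4·0.6587 + 0.55·0.2964 + 0.65·0.0448; P(line X) ≈ 0.5783, P(line Y) ≈ 0.3578, P(line Z) ≈ 0.0639
After 'flag': normaliser = 0.6·0.5783 + 0.45·0.3578 + 0.35·0.0639; P(line X) ≈ 0.6542, P(line Y) ≈ 0.3036, P(line Z) ≈ 0.0422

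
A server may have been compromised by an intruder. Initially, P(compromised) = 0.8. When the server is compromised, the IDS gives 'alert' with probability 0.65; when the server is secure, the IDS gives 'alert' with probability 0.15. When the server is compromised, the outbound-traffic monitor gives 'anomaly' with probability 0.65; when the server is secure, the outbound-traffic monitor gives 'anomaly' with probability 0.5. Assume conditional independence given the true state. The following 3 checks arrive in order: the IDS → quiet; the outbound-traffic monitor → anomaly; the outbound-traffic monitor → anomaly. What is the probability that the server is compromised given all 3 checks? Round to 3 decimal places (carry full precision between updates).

0.736

After the IDS='quiet': P(compromised) = 0.35·0.8000 / (0.35·0.8000 + 0.85·0.2000) ≈ 0.6222
After the outbound-traffic monitor='anomaly': P(compromised) = 0.65·0.6222 / (0.65·0.6222 + 0.5·0.3778) ≈ 0.6816
After the outbound-traffic monitor='anomaly': P(compromised) = 0.65·0.6816 / (0.65·0.6816 + 0.5·0.3184) ≈ 0.7357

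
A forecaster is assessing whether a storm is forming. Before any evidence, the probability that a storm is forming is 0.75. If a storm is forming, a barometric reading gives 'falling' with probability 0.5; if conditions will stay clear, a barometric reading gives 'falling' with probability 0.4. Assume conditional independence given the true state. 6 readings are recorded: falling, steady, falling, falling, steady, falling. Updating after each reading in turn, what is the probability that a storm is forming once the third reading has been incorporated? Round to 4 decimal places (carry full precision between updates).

0.7962

After 'falling': P(storm) = 0.5·0.7500 / (0.5·0.7500 + 0.4·0.2500) ≈ 0.7895
After 'steady': P(storm) = 0.5·0.7895 / (0.5·0.7895 + 0.6·0.2105) ≈ 0.7576
After 'falling': P(storm) = 0.5·0.7576 / (0.5·0.7576 + 0.4·0.2424) ≈ 0.7962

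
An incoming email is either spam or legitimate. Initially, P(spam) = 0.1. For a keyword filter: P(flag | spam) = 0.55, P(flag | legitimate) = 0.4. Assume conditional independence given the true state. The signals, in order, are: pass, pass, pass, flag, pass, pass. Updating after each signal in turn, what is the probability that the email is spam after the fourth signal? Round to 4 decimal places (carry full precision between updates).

After 'pass': P(spam) = 0.45·0.1000 / (0.45·0.1000 + 0.6·0.9000) ≈ 0.0769
After 'pass': P(spam) = 0.45·0.0769 / (0.45·0.0769 + 0.6·0.9231) ≈ 0.0588
After 'pass': P(spam) = 0.45·0.0588 / (0.45·0.0588 + 0.6·0.9412) ≈ 0.0448
After 'flag': P(spam) = 0.55·0.0448 / (0.55·0.0448 + 0.4·0.9552) ≈ 0.0606

0.0606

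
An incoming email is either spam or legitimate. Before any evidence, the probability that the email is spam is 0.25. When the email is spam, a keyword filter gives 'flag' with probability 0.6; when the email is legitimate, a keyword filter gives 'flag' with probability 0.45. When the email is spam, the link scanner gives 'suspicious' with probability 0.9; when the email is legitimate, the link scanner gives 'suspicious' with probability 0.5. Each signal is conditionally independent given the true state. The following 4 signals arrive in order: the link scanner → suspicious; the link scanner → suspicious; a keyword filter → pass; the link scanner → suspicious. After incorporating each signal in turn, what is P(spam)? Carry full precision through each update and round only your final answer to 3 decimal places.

0.586

Each posterior becomes the prior for the next update.
After the link scanner='suspicious': P(spam) = 0.9·0.2500 / (0.9·0.2500 + 0.5·0.7500) ≈ 0.3750
After the link scanner='suspicious': P(spam) = 0.9·0.3750 / (0.9·0.3750 + 0.5·0.6250) ≈ 0.5192
After a keyword filter='pass': P(spam) = 0.4·0.5192 / (0.4·0.5192 + 0.55·0.4808) ≈ 0.4399
After the link scanner='suspicious': P(spam) = 0.9·0.4399 / (0.9·0.4399 + 0.5·0.5601) ≈ 0.5857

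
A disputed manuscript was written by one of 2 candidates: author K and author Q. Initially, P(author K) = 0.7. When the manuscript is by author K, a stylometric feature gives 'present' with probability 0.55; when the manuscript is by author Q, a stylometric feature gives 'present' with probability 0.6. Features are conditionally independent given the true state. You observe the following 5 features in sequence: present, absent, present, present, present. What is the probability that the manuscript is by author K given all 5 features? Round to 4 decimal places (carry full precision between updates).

0.6495

Each posterior becomes the prior for the next update.
After 'present': P(author K) = 0.55·0.7000 / (0.55·0.7000 + 0.6·0.3000) ≈ 0.6814
After 'absent': P(author K) = 0.45·0.6814 / (0.45·0.6814 + 0.4·0.3186) ≈ 0.7064
After 'present': P(author K) = 0.55·0.7064 / (0.55·0.7064 + 0.6·0.2936) ≈ 0.6881
After 'present': P(author K) = 0.55·0.6881 / (0.55·0.6881 + 0.6·0.3119) ≈ 0.6691
After 'present': P(author K) = 0.55·0.6691 / (0.55·0.6691 + 0.6·0.3309) ≈ 0.6495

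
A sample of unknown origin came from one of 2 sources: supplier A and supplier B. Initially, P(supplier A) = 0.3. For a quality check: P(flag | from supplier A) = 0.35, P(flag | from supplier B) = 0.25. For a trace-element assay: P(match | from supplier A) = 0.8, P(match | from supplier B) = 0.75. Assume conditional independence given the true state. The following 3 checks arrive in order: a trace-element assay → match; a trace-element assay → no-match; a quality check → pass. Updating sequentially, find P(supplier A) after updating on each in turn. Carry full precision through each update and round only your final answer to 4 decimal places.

After a trace-element assay='match': P(supplier A) = 0.8·0.3000 / (0.8·0.3000 + 0.75·0.7000) ≈ 0.3137
After a trace-element assay='no-match': P(supplier A) = 0.2·0.3137 / (0.2·0.3137 + 0.25·0.6863) ≈ 0.2678
After a quality check='pass': P(supplier A) = 0.65·0.2678 / (0.65·0.2678 + 0.75·0.7322) ≈ 0.2407

0.2407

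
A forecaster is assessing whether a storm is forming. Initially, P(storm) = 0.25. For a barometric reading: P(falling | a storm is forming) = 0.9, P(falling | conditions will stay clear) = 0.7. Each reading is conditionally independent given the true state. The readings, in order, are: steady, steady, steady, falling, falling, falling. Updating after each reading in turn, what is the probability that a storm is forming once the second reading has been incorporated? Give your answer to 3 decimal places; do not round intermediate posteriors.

After 'steady': P(storm) = 0.1·0.2500 / (0.1·0.2500 + 0.3·0.7500) ≈ 0.1000
After 'steady': P(storm) = 0.1·0.1000 / (0.1·0.1000 + 0.3·0.9000) ≈ 0.0357

0.036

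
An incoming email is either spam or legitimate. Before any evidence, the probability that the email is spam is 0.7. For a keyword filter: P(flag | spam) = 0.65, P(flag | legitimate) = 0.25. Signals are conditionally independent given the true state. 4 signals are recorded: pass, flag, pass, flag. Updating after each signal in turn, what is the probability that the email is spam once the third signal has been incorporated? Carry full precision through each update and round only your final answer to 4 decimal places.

0.5692

Apply Bayes' rule sequentially, carrying P(spam) forward.
After 'pass': P(spam) = 0.35·0.7000 / (0.35·0.7000 + 0.75·0.3000) ≈ 0.5213
After 'flag': P(spam) = 0.65·0.5213 / (0.65·0.5213 + 0.25·0.4787) ≈ 0.7390
After 'pass': P(spam) = 0.35·0.7390 / (0.35·0.7390 + 0.75·0.2610) ≈ 0.5692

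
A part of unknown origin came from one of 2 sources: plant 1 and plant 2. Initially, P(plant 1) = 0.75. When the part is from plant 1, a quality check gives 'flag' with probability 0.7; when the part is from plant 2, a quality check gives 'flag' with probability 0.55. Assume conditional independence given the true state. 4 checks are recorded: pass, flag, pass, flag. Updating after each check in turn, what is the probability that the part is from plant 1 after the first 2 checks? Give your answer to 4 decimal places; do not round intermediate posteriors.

Apply Bayes' rule sequentially, carrying P(plant 1) forward.
After 'pass': P(plant 1) = 0.3·0.7500 / (0.3·0.7500 + 0.45·0.2500) ≈ 0.6667
After 'flag': P(plant 1) = 0.7·0.6667 / (0.7·0.6667 + 0.55·0.3333) ≈ 0.7179

0.7179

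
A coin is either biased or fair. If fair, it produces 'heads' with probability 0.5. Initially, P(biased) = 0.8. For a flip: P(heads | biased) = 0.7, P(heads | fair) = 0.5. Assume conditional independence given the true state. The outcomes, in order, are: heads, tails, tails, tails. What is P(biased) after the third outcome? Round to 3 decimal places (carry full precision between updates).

Apply Bayes' rule sequentially, carrying P(biased) forward.
After 'heads': P(biased) = 0.7·0.8000 / (0.7·0.8000 + 0.5·0.2000) ≈ 0.8485
After 'tails': P(biased) = 0.3·0.8485 / (0.3·0.8485 + 0.5·0.1515) ≈ 0.7706
After 'tails': P(biased) = 0.3·0.7706 / (0.3·0.7706 + 0.5·0.2294) ≈ 0.6684

0.668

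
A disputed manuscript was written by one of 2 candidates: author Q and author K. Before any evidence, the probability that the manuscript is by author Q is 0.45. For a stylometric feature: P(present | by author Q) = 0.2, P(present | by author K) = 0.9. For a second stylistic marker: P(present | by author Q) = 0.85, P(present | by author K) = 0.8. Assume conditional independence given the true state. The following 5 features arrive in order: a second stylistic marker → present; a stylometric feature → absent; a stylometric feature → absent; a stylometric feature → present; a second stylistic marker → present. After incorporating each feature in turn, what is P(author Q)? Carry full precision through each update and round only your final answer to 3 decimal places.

After a second stylistic marker='present': P(author Q) = 0.85·0.4500 / (0.85·0.4500 + 0.8·0.5500) ≈ 0.4650
After a stylometric feature='absent': P(author Q) = 0.8·0.4650 / (0.8·0.4650 + 0.1·0.5350) ≈ 0.8743
After a stylometric feature='absent': P(author Q) = 0.8·0.8743 / (0.8·0.8743 + 0.1·0.1257) ≈ 0.9823
After a stylometric feature='present': P(author Q) = 0.2·0.9823 / (0.2·0.9823 + 0.9·0.0177) ≈ 0.9252
After a second stylistic marker='present': P(author Q) = 0.85·0.9252 / (0.85·0.9252 + 0.8·0.0748) ≈ 0.9293

0.929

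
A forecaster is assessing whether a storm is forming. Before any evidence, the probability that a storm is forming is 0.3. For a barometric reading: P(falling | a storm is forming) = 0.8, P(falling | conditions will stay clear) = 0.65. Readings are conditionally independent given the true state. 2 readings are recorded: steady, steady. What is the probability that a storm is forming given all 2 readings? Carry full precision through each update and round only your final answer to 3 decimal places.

After 'steady': P(storm) = 0.2·0.3000 / (0.2·0.3000 + 0.35·0.7000) ≈ 0.1967
After 'steady': P(storm) = 0.2·0.1967 / (0.2·0.1967 + 0.35·0.8033) ≈ 0.1228

0.123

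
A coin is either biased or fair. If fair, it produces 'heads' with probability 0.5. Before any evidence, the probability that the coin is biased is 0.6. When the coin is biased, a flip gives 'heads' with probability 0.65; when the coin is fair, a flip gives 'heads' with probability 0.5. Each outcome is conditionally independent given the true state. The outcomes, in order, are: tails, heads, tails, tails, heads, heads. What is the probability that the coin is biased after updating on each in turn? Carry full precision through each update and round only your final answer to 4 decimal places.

After 'tails': P(biased) = 0.35·0.6000 / (0.35·0.6000 + 0.5·0.4000) ≈ 0.5122
After 'heads': P(biased) = 0.65·0.5122 / (0.65·0.5122 + 0.5·0.4878) ≈ 0.5772
After 'tails': P(biased) = 0.35·0.5772 / (0.35·0.5772 + 0.5·0.4228) ≈ 0.4886
After 'tails': P(biased) = 0.35·0.4886 / (0.35·0.4886 + 0.5·0.5114) ≈ 0.4008
After 'heads': P(biased) = 0.65·0.4008 / (0.65·0.4008 + 0.5·0.5992) ≈ 0.4651
After 'heads': P(biased) = 0.65·0.4651 / (0.65·0.4651 + 0.5·0.5349) ≈ 0.5306

0.5306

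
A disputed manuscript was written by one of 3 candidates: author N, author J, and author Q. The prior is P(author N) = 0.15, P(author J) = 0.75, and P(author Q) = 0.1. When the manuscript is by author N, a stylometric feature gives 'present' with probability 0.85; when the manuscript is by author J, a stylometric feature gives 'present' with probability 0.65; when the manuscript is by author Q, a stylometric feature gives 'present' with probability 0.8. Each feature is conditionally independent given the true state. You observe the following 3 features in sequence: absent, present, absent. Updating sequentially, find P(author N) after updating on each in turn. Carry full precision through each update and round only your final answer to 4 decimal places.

After 'absent': normaliser = 0.15·0.1500 + 0.35·0.7500 + 0.2·0.1000; P(author N) ≈ 0.0738, P(author J) ≈ 0.8607, P(author Q) ≈ 0.0656
After 'present': normaliser = 0.85·0.0738 + 0.65·0.8607 + 0.8·0.0656; P(author N) ≈ 0.0930, P(author J) ≈ 0.8293, P(author Q) ≈ 0.0778
After 'absent': normaliser = 0.15·0.0930 + 0.35·0.8293 + 0.2·0.0778; P(author N) ≈ 0.0436, P(author J) ≈ 0.9078, P(author Q) ≈ 0.0486

0.0436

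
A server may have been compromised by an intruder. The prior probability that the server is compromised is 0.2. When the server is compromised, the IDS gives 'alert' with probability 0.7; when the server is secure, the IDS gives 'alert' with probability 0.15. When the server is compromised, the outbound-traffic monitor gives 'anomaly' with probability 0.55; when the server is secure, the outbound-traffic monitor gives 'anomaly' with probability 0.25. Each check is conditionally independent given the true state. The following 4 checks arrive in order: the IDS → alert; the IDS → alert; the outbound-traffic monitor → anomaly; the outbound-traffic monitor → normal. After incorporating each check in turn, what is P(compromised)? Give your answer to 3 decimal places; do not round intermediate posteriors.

After the IDS='alert': P(compromised) = 0.7·0.2000 / (0.7·0.2000 + 0.15·0.8000) ≈ 0.5385
After the IDS='alert': P(compromised) = 0.7·0.5385 / (0.7·0.5385 + 0.15·0.4615) ≈ 0.8448
After the outbound-traffic monitor='anomaly': P(compromised) = 0.55·0.8448 / (0.55·0.8448 + 0.25·0.1552) ≈ 0.9229
After the outbound-traffic monitor='normal': P(compromised) = 0.45·0.9229 / (0.45·0.9229 + 0.75·0.0771) ≈ 0.8779

0.878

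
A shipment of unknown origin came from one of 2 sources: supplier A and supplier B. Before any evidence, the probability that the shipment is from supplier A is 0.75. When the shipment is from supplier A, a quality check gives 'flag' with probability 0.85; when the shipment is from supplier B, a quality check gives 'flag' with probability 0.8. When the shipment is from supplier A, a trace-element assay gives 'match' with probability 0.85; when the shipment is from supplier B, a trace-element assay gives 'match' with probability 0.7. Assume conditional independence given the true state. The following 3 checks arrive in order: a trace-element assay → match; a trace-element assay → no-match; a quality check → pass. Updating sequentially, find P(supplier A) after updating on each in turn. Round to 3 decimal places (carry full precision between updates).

0.577

After a trace-element assay='match': P(supplier A) = 0.85·0.7500 / (0.85·0.7500 + 0.7·0.2500) ≈ 0.7846
After a trace-element assay='no-match': P(supplier A) = 0.15·0.7846 / (0.15·0.7846 + 0.3·0.2154) ≈ 0.6456
After a quality check='pass': P(supplier A) = 0.15·0.6456 / (0.15·0.6456 + 0.2·0.3544) ≈ 0.5774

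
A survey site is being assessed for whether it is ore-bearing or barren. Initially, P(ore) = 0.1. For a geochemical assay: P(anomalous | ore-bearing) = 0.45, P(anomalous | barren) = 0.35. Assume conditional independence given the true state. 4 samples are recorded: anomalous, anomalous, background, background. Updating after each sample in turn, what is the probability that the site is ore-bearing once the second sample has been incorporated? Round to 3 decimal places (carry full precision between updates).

Apply Bayes' rule sequentially, carrying P(ore) forward.
After 'anomalous': P(ore) = 0.45·0.1000 / (0.45·0.1000 + 0.35·0.9000) ≈ 0.1250
After 'anomalous': P(ore) = 0.45·0.1250 / (0.45·0.1250 + 0.35·0.8750) ≈ 0.1552

0.155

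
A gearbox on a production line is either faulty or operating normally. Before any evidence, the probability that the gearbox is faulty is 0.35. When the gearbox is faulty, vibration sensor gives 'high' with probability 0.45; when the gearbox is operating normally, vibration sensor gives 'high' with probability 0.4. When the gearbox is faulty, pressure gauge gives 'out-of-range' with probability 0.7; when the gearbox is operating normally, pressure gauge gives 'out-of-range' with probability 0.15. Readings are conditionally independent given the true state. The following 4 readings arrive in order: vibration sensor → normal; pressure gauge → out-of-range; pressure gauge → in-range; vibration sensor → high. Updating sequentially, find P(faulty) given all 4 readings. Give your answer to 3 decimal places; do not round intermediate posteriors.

0.478

Each posterior becomes the prior for the next update.
After vibration sensor='normal': P(faulty) = 0.55·0.3500 / (0.55·0.3500 + 0.6·0.6500) ≈ 0.3305
After pressure gauge='out-of-range': P(faulty) = 0.7·0.3305 / (0.7·0.3305 + 0.15·0.6695) ≈ 0.6973
After pressure gauge='in-range': P(faulty) = 0.3·0.6973 / (0.3·0.6973 + 0.85·0.3027) ≈ 0.4484
After vibration sensor='high': P(faulty) = 0.45·0.4484 / (0.45·0.4484 + 0.4·0.5516) ≈ 0.4777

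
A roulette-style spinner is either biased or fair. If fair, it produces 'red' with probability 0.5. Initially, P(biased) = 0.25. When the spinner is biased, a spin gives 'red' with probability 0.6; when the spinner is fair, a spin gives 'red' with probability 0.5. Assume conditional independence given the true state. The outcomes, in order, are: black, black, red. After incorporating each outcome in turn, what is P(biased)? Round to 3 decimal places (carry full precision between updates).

After 'black': P(biased) = 0.4·0.2500 / (0.4·0.2500 + 0.5·0.7500) ≈ 0.2105
After 'black': P(biased) = 0.4·0.2105 / (0.4·0.2105 + 0.5·0.7895) ≈ 0.1758
After 'red': P(biased) = 0.6·0.1758 / (0.6·0.1758 + 0.5·0.8242) ≈ 0.2038

0.204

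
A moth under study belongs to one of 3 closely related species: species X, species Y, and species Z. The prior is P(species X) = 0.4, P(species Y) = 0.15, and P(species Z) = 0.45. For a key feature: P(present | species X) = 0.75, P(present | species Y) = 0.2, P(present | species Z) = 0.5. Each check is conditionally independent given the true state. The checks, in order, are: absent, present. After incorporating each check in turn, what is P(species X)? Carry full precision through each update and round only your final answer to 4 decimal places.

After 'absent': normaliser = 0.25·0.4000 + 0.8·0.1500 + 0.5·0.4500; P(species X) ≈ 0.2247, P(species Y) ≈ 0.2697, P(species Z) ≈ 0.5056
After 'present': normaliser = 0.75·0.2247 + 0.2·0.2697 + 0.5·0.5056; P(species X) ≈ 0.3546, P(species Y) ≈ 0.1135, P(species Z) ≈ 0.5319

0.3546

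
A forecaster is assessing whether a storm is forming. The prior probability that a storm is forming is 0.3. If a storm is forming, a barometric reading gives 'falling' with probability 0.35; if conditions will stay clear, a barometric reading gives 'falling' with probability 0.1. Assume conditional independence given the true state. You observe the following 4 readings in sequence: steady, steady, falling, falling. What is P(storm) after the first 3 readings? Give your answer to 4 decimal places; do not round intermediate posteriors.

0.4390

After 'steady': P(storm) = 0.65·0.3000 / (0.65·0.3000 + 0.9·0.7000) ≈ 0.2364
After 'steady': P(storm) = 0.65·0.2364 / (0.65·0.2364 + 0.9·0.7636) ≈ 0.1827
After 'falling': P(storm) = 0.35·0.1827 / (0.35·0.1827 + 0.1·0.8173) ≈ 0.4390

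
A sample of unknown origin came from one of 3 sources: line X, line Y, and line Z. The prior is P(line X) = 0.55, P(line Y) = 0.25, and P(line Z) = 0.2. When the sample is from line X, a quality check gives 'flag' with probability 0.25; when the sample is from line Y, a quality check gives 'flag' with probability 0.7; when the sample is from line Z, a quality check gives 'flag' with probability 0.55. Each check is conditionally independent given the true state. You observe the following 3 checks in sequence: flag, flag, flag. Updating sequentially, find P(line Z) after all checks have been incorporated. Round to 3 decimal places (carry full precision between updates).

After 'flag': normaliser = 0.25·0.5500 + 0.7·0.2500 + 0.55·0.2000; P(line X) ≈ 0.3254, P(line Y) ≈ 0.4142, P(line Z) ≈ 0.2604
After 'flag': normaliser = 0.25·0.3254 + 0.7·0.4142 + 0.55·0.2604; P(line X) ≈ 0.1581, P(line Y) ≈ 0.5635, P(line Z) ≈ 0.2783
After 'flag': normaliser = 0.25·0.1581 + 0.7·0.5635 + 0.55·0.2783; P(line X) ≈ 0.0673, P(line Y) ≈ 0.6719, P(line Z) ≈ 0.2607

0.261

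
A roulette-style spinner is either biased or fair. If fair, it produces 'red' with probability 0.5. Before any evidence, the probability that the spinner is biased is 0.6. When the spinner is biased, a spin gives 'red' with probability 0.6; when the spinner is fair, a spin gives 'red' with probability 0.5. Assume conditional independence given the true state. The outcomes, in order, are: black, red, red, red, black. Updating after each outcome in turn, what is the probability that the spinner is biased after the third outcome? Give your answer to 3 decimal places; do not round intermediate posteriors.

After 'black': P(biased) = 0.4·0.6000 / (0.4·0.6000 + 0.5·0.4000) ≈ 0.5455
After 'red': P(biased) = 0.6·0.5455 / (0.6·0.5455 + 0.5·0.4545) ≈ 0.5902
After 'red': P(biased) = 0.6·0.5902 / (0.6·0.5902 + 0.5·0.4098) ≈ 0.6334

0.633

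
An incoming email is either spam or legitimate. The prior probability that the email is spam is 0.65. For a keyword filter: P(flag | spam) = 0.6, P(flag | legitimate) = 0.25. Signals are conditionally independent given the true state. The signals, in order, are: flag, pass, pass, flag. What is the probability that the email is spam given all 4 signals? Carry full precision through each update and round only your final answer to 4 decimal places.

0.7526

After 'flag': P(spam) = 0.6·0.6500 / (0.6·0.6500 + 0.25·0.3500) ≈ 0.8168
After 'pass': P(spam) = 0.4·0.8168 / (0.4·0.8168 + 0.75·0.1832) ≈ 0.7039
After 'pass': P(spam) = 0.4·0.7039 / (0.4·0.7039 + 0.75·0.2961) ≈ 0.5590
After 'flag': P(spam) = 0.6·0.5590 / (0.6·0.5590 + 0.25·0.4410) ≈ 0.7526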